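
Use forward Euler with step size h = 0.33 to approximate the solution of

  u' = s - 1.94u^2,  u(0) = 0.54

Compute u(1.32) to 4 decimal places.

0.6690

Euler: u_{n+1} = u_n + h·f(s_n, u_n).
s=0.000000, u=0.540000: f=-0.565704 → u ← 0.540000 + 0.33·(-0.565704) = 0.353318
s=0.330000, u=0.353318: f=0.087823 → u ← 0.353318 + 0.33·0.087823 = 0.382299
s=0.660000, u=0.382299: f=0.376464 → u ← 0.382299 + 0.33·0.376464 = 0.506532
s=0.990000, u=0.506532: f=0.492244 → u ← 0.506532 + 0.33·0.492244 = 0.668973
u(1.32) ≈ 0.6690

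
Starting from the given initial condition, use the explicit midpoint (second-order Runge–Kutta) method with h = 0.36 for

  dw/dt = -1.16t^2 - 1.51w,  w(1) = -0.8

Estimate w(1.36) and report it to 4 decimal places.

-0.9513

Midpoint: k1 = f(t_n, w_n); k2 = f(t_n + h/2, w_n + (h/2)·k1); w_{n+1} = w_n + h·k2.
t=1.000000, w=-0.800000:
  k1 = f(1.000000, -0.800000) = 0.048000
  k2 = f(1.180000, -0.791360) = -0.420230
  w ← -0.800000 + 0.36·(-0.420230) = -0.951283
w(1.36) ≈ -0.9513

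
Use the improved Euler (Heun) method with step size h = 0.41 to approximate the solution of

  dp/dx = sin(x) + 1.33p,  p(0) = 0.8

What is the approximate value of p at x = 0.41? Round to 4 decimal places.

Heun: k1 = f(x_n, p_n); k2 = f(x_n + h, p_n + h·k1); p_{n+1} = p_n + (h/2)·(k1 + k2).
x=0.000000, p=0.800000:
  k1 = f(0.000000, 0.800000) = 1.064000
  k2 = f(0.410000, 1.236240) = 2.042809
  p ← 0.800000 + (0.41/2)·(1.064000 + 2.042809) = 1.436896
p(0.41) ≈ 1.4369

1.4369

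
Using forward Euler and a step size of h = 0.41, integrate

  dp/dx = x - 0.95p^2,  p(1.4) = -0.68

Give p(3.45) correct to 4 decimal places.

1.8141

Euler: p_{n+1} = p_n + h·f(x_n, p_n).
x=1.400000, p=-0.680000: f=0.960720 → p ← -0.680000 + 0.41·0.960720 = -0.286105
x=1.810000, p=-0.286105: f=1.732237 → p ← -0.286105 + 0.41·1.732237 = 0.424112
x=2.220000, p=0.424112: f=2.049122 → p ← 0.424112 + 0.41·2.049122 = 1.264252
x=2.630000, p=1.264252: f=1.111582 → p ← 1.264252 + 0.41·1.111582 = 1.720001
x=3.040000, p=1.720001: f=0.229516 → p ← 1.720001 + 0.41·0.229516 = 1.814103
p(3.45) ≈ 1.8141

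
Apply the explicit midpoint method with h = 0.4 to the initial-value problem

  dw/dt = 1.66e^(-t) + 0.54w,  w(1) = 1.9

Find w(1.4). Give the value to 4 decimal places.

Midpoint: k1 = f(t_n, w_n); k2 = f(t_n + h/2, w_n + (h/2)·k1); w_{n+1} = w_n + h·k2.
t=1.000000, w=1.900000:
  k1 = f(1.000000, 1.900000) = 1.636680
  k2 = f(1.200000, 2.227336) = 1.702744
  w ← 1.900000 + 0.4·1.702744 = 2.581098
w(1.4) ≈ 2.5811

2.5811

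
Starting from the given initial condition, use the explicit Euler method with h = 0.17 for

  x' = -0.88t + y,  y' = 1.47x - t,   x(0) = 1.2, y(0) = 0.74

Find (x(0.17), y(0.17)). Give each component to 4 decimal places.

Euler on (x,y): x_{n+1} = x_n + h·x', y_{n+1} = y_n + h·y'.
0.000000: (1.200000, 0.740000); f=(0.740000, 1.764000) → (1.325800, 1.039880)
(x(0.17), y(0.17)) ≈ (1.3258, 1.0399)

1.3258, 1.0399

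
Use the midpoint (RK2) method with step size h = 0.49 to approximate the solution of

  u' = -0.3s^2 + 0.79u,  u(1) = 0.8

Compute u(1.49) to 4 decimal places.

Midpoint: k1 = f(s_n, u_n); k2 = f(s_n + h/2, u_n + (h/2)·k1); u_{n+1} = u_n + h·k2.
s=1.000000, u=0.800000:
  k1 = f(1.000000, 0.800000) = 0.332000
  k2 = f(1.245000, 0.881340) = 0.231251
  u ← 0.800000 + 0.49·0.231251 = 0.913313
u(1.49) ≈ 0.9133

0.9133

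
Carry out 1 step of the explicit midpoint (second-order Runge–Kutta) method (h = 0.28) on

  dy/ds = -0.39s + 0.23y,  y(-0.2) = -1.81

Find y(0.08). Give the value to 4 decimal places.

Midpoint: k1 = f(s_n, y_n); k2 = f(s_n + h/2, y_n + (h/2)·k1); y_{n+1} = y_n + h·k2.
s=-0.200000, y=-1.810000:
  k1 = f(-0.200000, -1.810000) = -0.338300
  k2 = f(-0.060000, -1.857362) = -0.403793
  y ← -1.810000 + 0.28·(-0.403793) = -1.923062
y(0.08) ≈ -1.9231

-1.9231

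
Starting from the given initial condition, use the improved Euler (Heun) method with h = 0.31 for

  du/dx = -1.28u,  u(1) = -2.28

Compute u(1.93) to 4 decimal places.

Heun: k1 = f(x_n, u_n); k2 = f(x_n + h, u_n + h·k1); u_{n+1} = u_n + (h/2)·(k1 + k2).
x=1.000000, u=-2.280000:
  k1 = f(1.000000, -2.280000) = 2.918400
  k2 = f(1.310000, -1.375296) = 1.760379
  u ← -2.280000 + (0.31/2)·(2.918400 + 1.760379) = -1.554789
x=1.310000, u=-1.554789:
  k1 = f(1.310000, -1.554789) = 1.990130
  k2 = f(1.620000, -0.937849) = 1.200447
  u ← -1.554789 + (0.31/2)·(1.990130 + 1.200447) = -1.060250
x=1.620000, u=-1.060250:
  k1 = f(1.620000, -1.060250) = 1.357120
  k2 = f(1.930000, -0.639543) = 0.818615
  u ← -1.060250 + (0.31/2)·(1.357120 + 0.818615) = -0.723011
u(1.93) ≈ -0.7230

-0.7230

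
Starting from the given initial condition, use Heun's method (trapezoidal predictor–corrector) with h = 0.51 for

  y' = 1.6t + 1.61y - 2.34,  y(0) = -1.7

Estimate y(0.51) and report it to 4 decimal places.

Heun: k1 = f(t_n, y_n); k2 = f(t_n + h, y_n + h·k1); y_{n+1} = y_n + (h/2)·(k1 + k2).
t=0.000000, y=-1.700000:
  k1 = f(0.000000, -1.700000) = -5.077000
  k2 = f(0.510000, -4.289270) = -8.429725
  y ← -1.700000 + (0.51/2)·(-5.077000 + (-8.429725)) = -5.144215
y(0.51) ≈ -5.1442

-5.1442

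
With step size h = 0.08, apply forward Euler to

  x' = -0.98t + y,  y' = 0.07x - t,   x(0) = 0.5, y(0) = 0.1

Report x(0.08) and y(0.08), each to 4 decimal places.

0.5080, 0.1028

Euler on (x,y): x_{n+1} = x_n + h·x', y_{n+1} = y_n + h·y'.
0.000000: (0.500000, 0.100000); f=(0.100000, 0.035000) → (0.508000, 0.102800)
(x(0.08), y(0.08)) ≈ (0.5080, 0.1028)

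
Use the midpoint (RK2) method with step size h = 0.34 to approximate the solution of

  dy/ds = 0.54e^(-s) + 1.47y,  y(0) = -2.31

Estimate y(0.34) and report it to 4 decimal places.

-3.5523

Midpoint: k1 = f(s_n, y_n); k2 = f(s_n + h/2, y_n + (h/2)·k1); y_{n+1} = y_n + h·k2.
s=0.000000, y=-2.310000:
  k1 = f(0.000000, -2.310000) = -2.855700
  k2 = f(0.170000, -2.795469) = -3.653760
  y ← -2.310000 + 0.34·(-3.653760) = -3.552279
y(0.34) ≈ -3.5523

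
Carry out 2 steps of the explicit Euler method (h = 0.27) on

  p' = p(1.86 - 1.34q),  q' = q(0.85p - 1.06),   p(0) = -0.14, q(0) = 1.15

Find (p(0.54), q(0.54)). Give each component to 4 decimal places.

Euler on (p,q): p_{n+1} = p_n + h·p', q_{n+1} = q_n + h·q'.
0.000000: (-0.140000, 1.150000); f=(-0.044660, -1.355850) → (-0.152058, 0.783920)
0.270000: (-0.152058, 0.783920); f=(-0.123098, -0.932277) → (-0.185295, 0.532206)
(p(0.54), q(0.54)) ≈ (-0.1853, 0.5322)

-0.1853, 0.5322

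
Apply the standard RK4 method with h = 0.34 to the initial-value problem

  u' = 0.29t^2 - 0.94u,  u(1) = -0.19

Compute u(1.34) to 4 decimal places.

-0.0199

RK4: k1 = f(t_n, u_n); k2 = f(t_n + h/2, u_n + (h/2)·k1); k3 = f(t_n + h/2, u_n + (h/2)·k2); k4 = f(t_n + h, u_n + h·k3); u_{n+1} = u_n + (h/6)·(k1 + 2k2 + 2k3 + k4).
t=1.000000, u=-0.190000:
  k1 = f(1.000000, -0.190000) = 0.468600
  k2 = f(1.170000, -0.110338) = 0.500699
  k3 = f(1.170000, -0.104881) = 0.495569
  k4 = f(1.340000, -0.021506) = 0.540940
  u ← -0.190000 + (0.34/6)·(k1 + 2k2 + 2k3 + k4) = -0.019882
u(1.34) ≈ -0.0199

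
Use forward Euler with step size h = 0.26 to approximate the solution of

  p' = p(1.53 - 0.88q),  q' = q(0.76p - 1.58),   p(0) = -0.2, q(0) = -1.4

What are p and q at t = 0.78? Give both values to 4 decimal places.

Euler on (p,q): p_{n+1} = p_n + h·p', q_{n+1} = q_n + h·q'.
0.000000: (-0.200000, -1.400000); f=(-0.552400, 2.424800) → (-0.343624, -0.769552)
0.260000: (-0.343624, -0.769552); f=(-0.758449, 1.416864) → (-0.540821, -0.401167)
0.520000: (-0.540821, -0.401167); f=(-1.018380, 0.798734) → (-0.805600, -0.193497)
(p(0.78), q(0.78)) ≈ (-0.8056, -0.1935)

-0.8056, -0.1935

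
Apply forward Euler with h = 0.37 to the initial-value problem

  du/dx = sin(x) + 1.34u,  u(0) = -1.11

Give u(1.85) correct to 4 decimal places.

-6.4415

Euler: u_{n+1} = u_n + h·f(x_n, u_n).
x=0.000000, u=-1.110000: f=-1.487400 → u ← -1.110000 + 0.37·(-1.487400) = -1.660338
x=0.370000, u=-1.660338: f=-1.863237 → u ← -1.660338 + 0.37·(-1.863237) = -2.349736
x=0.740000, u=-2.349736: f=-2.474358 → u ← -2.349736 + 0.37·(-2.474358) = -3.265248
x=1.110000, u=-3.265248: f=-3.479734 → u ← -3.265248 + 0.37·(-3.479734) = -4.552750
x=1.480000, u=-4.552750: f=-5.104804 → u ← -4.552750 + 0.37·(-5.104804) = -6.441528
u(1.85) ≈ -6.4415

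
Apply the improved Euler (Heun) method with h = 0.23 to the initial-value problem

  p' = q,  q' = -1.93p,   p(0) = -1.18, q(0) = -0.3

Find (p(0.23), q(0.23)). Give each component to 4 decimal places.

Heun on (p,q): k1 = f(t_n, state_n); k2 = f(t_n + h, state_n + h·k1); state_{n+1} = state_n + (h/2)·(k1 + k2).
0.000000: (-1.180000, -0.300000)
  k1 = (-0.300000, 2.277400)
  predictor → (-1.249000, 0.223802)
  k2 = (0.223802, 2.410570)
  → (-1.188763, 0.239117)
(p(0.23), q(0.23)) ≈ (-1.1888, 0.2391)

-1.1888, 0.2391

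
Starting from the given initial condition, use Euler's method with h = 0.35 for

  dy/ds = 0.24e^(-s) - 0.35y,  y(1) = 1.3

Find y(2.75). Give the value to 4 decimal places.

Euler: y_{n+1} = y_n + h·f(s_n, y_n).
s=1.000000, y=1.300000: f=-0.366709 → y ← 1.300000 + 0.35·(-0.366709) = 1.171652
s=1.350000, y=1.171652: f=-0.347860 → y ← 1.171652 + 0.35·(-0.347860) = 1.049901
s=1.700000, y=1.049901: f=-0.323621 → y ← 1.049901 + 0.35·(-0.323621) = 0.936633
s=2.050000, y=0.936633: f=-0.296925 → y ← 0.936633 + 0.35·(-0.296925) = 0.832709
s=2.400000, y=0.832709: f=-0.269676 → y ← 0.832709 + 0.35·(-0.269676) = 0.738323
y(2.75) ≈ 0.7383

0.7383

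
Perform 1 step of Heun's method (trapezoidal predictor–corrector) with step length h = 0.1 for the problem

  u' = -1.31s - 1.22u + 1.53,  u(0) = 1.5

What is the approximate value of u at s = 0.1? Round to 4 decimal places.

1.4653

Heun: k1 = f(s_n, u_n); k2 = f(s_n + h, u_n + h·k1); u_{n+1} = u_n + (h/2)·(k1 + k2).
s=0.000000, u=1.500000:
  k1 = f(0.000000, 1.500000) = -0.300000
  k2 = f(0.100000, 1.470000) = -0.394400
  u ← 1.500000 + (0.1/2)·(-0.300000 + (-0.394400)) = 1.465280
u(0.1) ≈ 1.4653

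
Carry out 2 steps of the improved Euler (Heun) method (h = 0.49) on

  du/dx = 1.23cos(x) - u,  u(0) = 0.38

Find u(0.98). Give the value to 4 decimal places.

0.7187

Heun: k1 = f(x_n, u_n); k2 = f(x_n + h, u_n + h·k1); u_{n+1} = u_n + (h/2)·(k1 + k2).
x=0.000000, u=0.380000:
  k1 = f(0.000000, 0.380000) = 0.850000
  k2 = f(0.490000, 0.796500) = 0.288769
  u ← 0.380000 + (0.49/2)·(0.850000 + 0.288769) = 0.658999
x=0.490000, u=0.658999:
  k1 = f(0.490000, 0.658999) = 0.426271
  k2 = f(0.980000, 0.867871) = -0.182734
  u ← 0.658999 + (0.49/2)·(0.426271 + (-0.182734)) = 0.718665
u(0.98) ≈ 0.7187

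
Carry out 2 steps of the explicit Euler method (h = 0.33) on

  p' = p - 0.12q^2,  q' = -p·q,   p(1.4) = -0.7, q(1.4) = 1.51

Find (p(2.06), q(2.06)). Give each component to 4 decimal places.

-1.4951, 2.4853

Euler on (p,q): p_{n+1} = p_n + h·p', q_{n+1} = q_n + h·q'.
1.400000: (-0.700000, 1.510000); f=(-0.973612, 1.057000) → (-1.021292, 1.858810)
1.730000: (-1.021292, 1.858810); f=(-1.435913, 1.898388) → (-1.495143, 2.485278)
(p(2.06), q(2.06)) ≈ (-1.4951, 2.4853)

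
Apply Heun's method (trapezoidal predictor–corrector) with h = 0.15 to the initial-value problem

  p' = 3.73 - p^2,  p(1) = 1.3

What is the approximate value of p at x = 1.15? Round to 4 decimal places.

Heun: k1 = f(x_n, p_n); k2 = f(x_n + h, p_n + h·k1); p_{n+1} = p_n + (h/2)·(k1 + k2).
x=1.000000, p=1.300000:
  k1 = f(1.000000, 1.300000) = 2.040000
  k2 = f(1.150000, 1.606000) = 1.150764
  p ← 1.300000 + (0.15/2)·(2.040000 + 1.150764) = 1.539307
p(1.15) ≈ 1.5393

1.5393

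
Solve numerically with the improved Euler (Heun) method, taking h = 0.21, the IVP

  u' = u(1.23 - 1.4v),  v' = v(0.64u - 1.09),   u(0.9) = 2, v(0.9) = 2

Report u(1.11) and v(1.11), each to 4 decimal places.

1.4336, 1.9892

Heun on (u,v): k1 = f(s_n, state_n); k2 = f(s_n + h, state_n + h·k1); state_{n+1} = state_n + (h/2)·(k1 + k2).
0.900000: (2.000000, 2.000000)
  k1 = (-3.140000, 0.380000)
  predictor → (1.340600, 2.079800)
  k2 = (-2.254514, -0.482547)
  → (1.433576, 1.989233)
(u(1.11), v(1.11)) ≈ (1.4336, 1.9892)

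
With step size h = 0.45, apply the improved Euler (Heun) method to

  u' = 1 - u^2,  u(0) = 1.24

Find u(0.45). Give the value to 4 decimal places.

1.1199

Heun: k1 = f(t_n, u_n); k2 = f(t_n + h, u_n + h·k1); u_{n+1} = u_n + (h/2)·(k1 + k2).
t=0.000000, u=1.240000:
  k1 = f(0.000000, 1.240000) = -0.537600
  k2 = f(0.450000, 0.998080) = 0.003836
  u ← 1.240000 + (0.45/2)·(-0.537600 + 0.003836) = 1.119903
u(0.45) ≈ 1.1199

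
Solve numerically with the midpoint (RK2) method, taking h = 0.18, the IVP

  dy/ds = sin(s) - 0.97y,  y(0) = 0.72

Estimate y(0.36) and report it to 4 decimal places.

Midpoint: k1 = f(s_n, y_n); k2 = f(s_n + h/2, y_n + (h/2)·k1); y_{n+1} = y_n + h·k2.
s=0.000000, y=0.720000:
  k1 = f(0.000000, 0.720000) = -0.698400
  k2 = f(0.090000, 0.657144) = -0.547551
  y ← 0.720000 + 0.18·(-0.547551) = 0.621441
s=0.180000, y=0.621441:
  k1 = f(0.180000, 0.621441) = -0.423768
  k2 = f(0.270000, 0.583302) = -0.299071
  y ← 0.621441 + 0.18·(-0.299071) = 0.567608
y(0.36) ≈ 0.5676

0.5676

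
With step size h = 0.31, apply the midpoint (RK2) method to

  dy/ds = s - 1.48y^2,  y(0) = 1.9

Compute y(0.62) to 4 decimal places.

1.1009

Midpoint: k1 = f(s_n, y_n); k2 = f(s_n + h/2, y_n + (h/2)·k1); y_{n+1} = y_n + h·k2.
s=0.000000, y=1.900000:
  k1 = f(0.000000, 1.900000) = -5.342800
  k2 = f(0.155000, 1.071866) = -1.545367
  y ← 1.900000 + 0.31·(-1.545367) = 1.420936
s=0.310000, y=1.420936:
  k1 = f(0.310000, 1.420936) = -2.678208
  k2 = f(0.465000, 1.005814) = -1.032259
  y ← 1.420936 + 0.31·(-1.032259) = 1.100936
y(0.62) ≈ 1.1009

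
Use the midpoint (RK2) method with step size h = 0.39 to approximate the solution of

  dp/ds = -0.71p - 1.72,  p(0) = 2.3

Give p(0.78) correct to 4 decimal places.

Midpoint: k1 = f(s_n, p_n); k2 = f(s_n + h/2, p_n + (h/2)·k1); p_{n+1} = p_n + h·k2.
s=0.000000, p=2.300000:
  k1 = f(0.000000, 2.300000) = -3.353000
  k2 = f(0.195000, 1.646165) = -2.888777
  p ← 2.300000 + 0.39·(-2.888777) = 1.173377
s=0.390000, p=1.173377:
  k1 = f(0.390000, 1.173377) = -2.553098
  k2 = f(0.585000, 0.675523) = -2.199621
  p ← 1.173377 + 0.39·(-2.199621) = 0.315525
p(0.78) ≈ 0.3155

0.3155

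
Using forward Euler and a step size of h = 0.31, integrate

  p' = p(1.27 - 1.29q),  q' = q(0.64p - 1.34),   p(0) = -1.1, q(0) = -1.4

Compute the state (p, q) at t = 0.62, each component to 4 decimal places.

-3.4357, -0.0812

Euler on (p,q): p_{n+1} = p_n + h·p', q_{n+1} = q_n + h·q'.
0.000000: (-1.100000, -1.400000); f=(-3.383600, 2.861600) → (-2.148916, -0.512904)
0.310000: (-2.148916, -0.512904); f=(-4.150945, 1.392691) → (-3.435709, -0.081170)
(p(0.62), q(0.62)) ≈ (-3.4357, -0.0812)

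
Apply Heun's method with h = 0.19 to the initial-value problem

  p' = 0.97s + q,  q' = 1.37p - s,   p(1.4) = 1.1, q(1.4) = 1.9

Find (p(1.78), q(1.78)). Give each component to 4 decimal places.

Heun on (p,q): k1 = f(s_n, state_n); k2 = f(s_n + h, state_n + h·k1); state_{n+1} = state_n + (h/2)·(k1 + k2).
1.400000: (1.100000, 1.900000)
  k1 = (3.258000, 0.107000)
  predictor → (1.719020, 1.920330)
  k2 = (3.462630, 0.765057)
  → (1.738460, 1.982845)
1.590000: (1.738460, 1.982845)
  k1 = (3.525145, 0.791690)
  predictor → (2.408237, 2.133267)
  k2 = (3.859867, 1.519285)
  → (2.440036, 2.202388)
(p(1.78), q(1.78)) ≈ (2.4400, 2.2024)

2.4400, 2.2024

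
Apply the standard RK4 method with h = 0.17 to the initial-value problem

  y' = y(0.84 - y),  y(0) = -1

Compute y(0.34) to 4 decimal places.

-2.1929

RK4: k1 = f(t_n, y_n); k2 = f(t_n + h/2, y_n + (h/2)·k1); k3 = f(t_n + h/2, y_n + (h/2)·k2); k4 = f(t_n + h, y_n + h·k3); y_{n+1} = y_n + (h/6)·(k1 + 2k2 + 2k3 + k4).
t=0.000000, y=-1.000000:
  k1 = f(0.000000, -1.000000) = -1.840000
  k2 = f(0.085000, -1.156400) = -2.308637
  k3 = f(0.085000, -1.196234) = -2.435813
  k4 = f(0.170000, -1.414088) = -3.187479
  y ← -1.000000 + (0.17/6)·(k1 + 2k2 + 2k3 + k4) = -1.411297
t=0.170000, y=-1.411297:
  k1 = f(0.170000, -1.411297) = -3.177250
  k2 = f(0.255000, -1.681364) = -4.239329
  k3 = f(0.255000, -1.771640) = -4.626888
  k4 = f(0.340000, -2.197868) = -6.676834
  y ← -1.411297 + (0.17/6)·(k1 + 2k2 + 2k3 + k4) = -2.192915
y(0.34) ≈ -2.1929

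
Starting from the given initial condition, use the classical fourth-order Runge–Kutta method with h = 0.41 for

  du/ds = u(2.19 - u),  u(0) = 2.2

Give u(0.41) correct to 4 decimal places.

RK4: k1 = f(s_n, u_n); k2 = f(s_n + h/2, u_n + (h/2)·k1); k3 = f(s_n + h/2, u_n + (h/2)·k2); k4 = f(s_n + h, u_n + h·k3); u_{n+1} = u_n + (h/6)·(k1 + 2k2 + 2k3 + k4).
s=0.000000, u=2.200000:
  k1 = f(0.000000, 2.200000) = -0.022000
  k2 = f(0.205000, 2.195490) = -0.012053
  k3 = f(0.205000, 2.197529) = -0.016545
  k4 = f(0.410000, 2.193216) = -0.007054
  u ← 2.200000 + (0.41/6)·(k1 + 2k2 + 2k3 + k4) = 2.194106
u(0.41) ≈ 2.1941

2.1941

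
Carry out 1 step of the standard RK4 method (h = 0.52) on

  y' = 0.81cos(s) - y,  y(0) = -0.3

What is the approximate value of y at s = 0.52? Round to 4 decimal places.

0.1332

RK4: k1 = f(s_n, y_n); k2 = f(s_n + h/2, y_n + (h/2)·k1); k3 = f(s_n + h/2, y_n + (h/2)·k2); k4 = f(s_n + h, y_n + h·k3); y_{n+1} = y_n + (h/6)·(k1 + 2k2 + 2k3 + k4).
s=0.000000, y=-0.300000:
  k1 = f(0.000000, -0.300000) = 1.110000
  k2 = f(0.260000, -0.011400) = 0.794176
  k3 = f(0.260000, -0.093514) = 0.876290
  k4 = f(0.520000, 0.155671) = 0.547263
  y ← -0.300000 + (0.52/6)·(k1 + 2k2 + 2k3 + k4) = 0.133177
y(0.52) ≈ 0.1332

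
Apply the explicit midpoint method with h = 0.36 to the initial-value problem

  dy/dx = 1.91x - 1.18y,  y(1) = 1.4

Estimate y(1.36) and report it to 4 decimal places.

Midpoint: k1 = f(x_n, y_n); k2 = f(x_n + h/2, y_n + (h/2)·k1); y_{n+1} = y_n + h·k2.
x=1.000000, y=1.400000:
  k1 = f(1.000000, 1.400000) = 0.258000
  k2 = f(1.180000, 1.446440) = 0.547001
  y ← 1.400000 + 0.36·0.547001 = 1.596920
y(1.36) ≈ 1.5969

1.5969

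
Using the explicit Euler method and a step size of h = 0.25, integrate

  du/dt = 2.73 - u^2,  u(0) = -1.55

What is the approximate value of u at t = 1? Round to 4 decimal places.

-0.6899

Euler: u_{n+1} = u_n + h·f(t_n, u_n).
t=0.000000, u=-1.550000: f=0.327500 → u ← -1.550000 + 0.25·0.327500 = -1.468125
t=0.250000, u=-1.468125: f=0.574609 → u ← -1.468125 + 0.25·0.574609 = -1.324473
t=0.500000, u=-1.324473: f=0.975772 → u ← -1.324473 + 0.25·0.975772 = -1.080530
t=0.750000, u=-1.080530: f=1.562455 → u ← -1.080530 + 0.25·1.562455 = -0.689916
u(1) ≈ -0.6899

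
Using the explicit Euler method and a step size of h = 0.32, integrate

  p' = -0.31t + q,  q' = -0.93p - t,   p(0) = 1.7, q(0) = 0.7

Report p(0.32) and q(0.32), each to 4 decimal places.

1.9240, 0.1941

Euler on (p,q): p_{n+1} = p_n + h·p', q_{n+1} = q_n + h·q'.
0.000000: (1.700000, 0.700000); f=(0.700000, -1.581000) → (1.924000, 0.194080)
(p(0.32), q(0.32)) ≈ (1.9240, 0.1941)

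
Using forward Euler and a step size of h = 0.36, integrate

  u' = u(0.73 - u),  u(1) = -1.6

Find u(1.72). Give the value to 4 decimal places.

-6.8314

Euler: u_{n+1} = u_n + h·f(x_n, u_n).
x=1.000000, u=-1.600000: f=-3.728000 → u ← -1.600000 + 0.36·(-3.728000) = -2.942080
x=1.360000, u=-2.942080: f=-10.803553 → u ← -2.942080 + 0.36·(-10.803553) = -6.831359
u(1.72) ≈ -6.8314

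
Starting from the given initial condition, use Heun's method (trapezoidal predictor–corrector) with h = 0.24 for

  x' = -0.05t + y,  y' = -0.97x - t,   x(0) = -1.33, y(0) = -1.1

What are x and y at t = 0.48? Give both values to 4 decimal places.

-1.7152, -0.4897

Heun on (x,y): k1 = f(t_n, state_n); k2 = f(t_n + h, state_n + h·k1); state_{n+1} = state_n + (h/2)·(k1 + k2).
0.000000: (-1.330000, -1.100000)
  k1 = (-1.100000, 1.290100)
  predictor → (-1.594000, -0.790376)
  k2 = (-0.802376, 1.306180)
  → (-1.558285, -0.788446)
0.240000: (-1.558285, -0.788446)
  k1 = (-0.800446, 1.271537)
  predictor → (-1.750392, -0.483278)
  k2 = (-0.507278, 1.217880)
  → (-1.715212, -0.489716)
(x(0.48), y(0.48)) ≈ (-1.7152, -0.4897)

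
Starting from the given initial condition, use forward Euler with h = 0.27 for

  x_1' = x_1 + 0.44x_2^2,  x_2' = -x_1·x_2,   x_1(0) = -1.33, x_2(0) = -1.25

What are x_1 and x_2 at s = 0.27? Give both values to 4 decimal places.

Euler on (x_1,x_2): x_1_{n+1} = x_1_n + h·x_1', x_2_{n+1} = x_2_n + h·x_2'.
0.000000: (-1.330000, -1.250000); f=(-0.642500, -1.662500) → (-1.503475, -1.698875)
(x_1(0.27), x_2(0.27)) ≈ (-1.5035, -1.6989)

-1.5035, -1.6989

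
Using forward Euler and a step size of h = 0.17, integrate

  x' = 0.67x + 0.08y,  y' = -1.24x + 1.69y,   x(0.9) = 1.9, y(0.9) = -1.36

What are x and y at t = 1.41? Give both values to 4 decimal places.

Euler on (x,y): x_{n+1} = x_n + h·x', y_{n+1} = y_n + h·y'.
0.900000: (1.900000, -1.360000); f=(1.164200, -4.654400) → (2.097914, -2.151248)
1.070000: (2.097914, -2.151248); f=(1.233503, -6.237022) → (2.307609, -3.211542)
1.240000: (2.307609, -3.211542); f=(1.289175, -8.288941) → (2.526769, -4.620662)
(x(1.41), y(1.41)) ≈ (2.5268, -4.6207)

2.5268, -4.6207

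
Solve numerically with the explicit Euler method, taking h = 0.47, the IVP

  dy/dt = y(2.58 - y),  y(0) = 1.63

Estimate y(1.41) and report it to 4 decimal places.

2.5746

Euler: y_{n+1} = y_n + h·f(t_n, y_n).
t=0.000000, y=1.630000: f=1.548500 → y ← 1.630000 + 0.47·1.548500 = 2.357795
t=0.470000, y=2.357795: f=0.523914 → y ← 2.357795 + 0.47·0.523914 = 2.604035
t=0.940000, y=2.604035: f=-0.062587 → y ← 2.604035 + 0.47·(-0.062587) = 2.574619
y(1.41) ≈ 2.5746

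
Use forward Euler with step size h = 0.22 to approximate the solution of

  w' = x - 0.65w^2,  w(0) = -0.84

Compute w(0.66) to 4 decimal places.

Euler: w_{n+1} = w_n + h·f(x_n, w_n).
x=0.000000, w=-0.840000: f=-0.458640 → w ← -0.840000 + 0.22·(-0.458640) = -0.940901
x=0.220000, w=-0.940901: f=-0.355441 → w ← -0.940901 + 0.22·(-0.355441) = -1.019098
x=0.440000, w=-1.019098: f=-0.235064 → w ← -1.019098 + 0.22·(-0.235064) = -1.070812
w(0.66) ≈ -1.0708

-1.0708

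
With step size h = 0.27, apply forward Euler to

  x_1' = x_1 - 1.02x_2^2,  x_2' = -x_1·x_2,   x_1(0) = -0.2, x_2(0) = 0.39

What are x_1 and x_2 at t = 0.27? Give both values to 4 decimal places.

Euler on (x_1,x_2): x_1_{n+1} = x_1_n + h·x_1', x_2_{n+1} = x_2_n + h·x_2'.
0.000000: (-0.200000, 0.390000); f=(-0.355142, 0.078000) → (-0.295888, 0.411060)
(x_1(0.27), x_2(0.27)) ≈ (-0.2959, 0.4111)

-0.2959, 0.4111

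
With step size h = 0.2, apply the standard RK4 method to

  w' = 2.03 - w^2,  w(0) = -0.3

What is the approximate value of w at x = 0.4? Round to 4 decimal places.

0.4870

RK4: k1 = f(x_n, w_n); k2 = f(x_n + h/2, w_n + (h/2)·k1); k3 = f(x_n + h/2, w_n + (h/2)·k2); k4 = f(x_n + h, w_n + h·k3); w_{n+1} = w_n + (h/6)·(k1 + 2k2 + 2k3 + k4).
x=0.000000, w=-0.300000:
  k1 = f(0.000000, -0.300000) = 1.940000
  k2 = f(0.100000, -0.106000) = 2.018764
  k3 = f(0.100000, -0.098124) = 2.020372
  k4 = f(0.200000, 0.104074) = 2.019169
  w ← -0.300000 + (0.2/6)·(k1 + 2k2 + 2k3 + k4) = 0.101248
x=0.200000, w=0.101248:
  k1 = f(0.200000, 0.101248) = 2.019749
  k2 = f(0.300000, 0.303223) = 1.938056
  k3 = f(0.300000, 0.295054) = 1.942943
  k4 = f(0.400000, 0.489837) = 1.790060
  w ← 0.101248 + (0.2/6)·(k1 + 2k2 + 2k3 + k4) = 0.486975
w(0.4) ≈ 0.4870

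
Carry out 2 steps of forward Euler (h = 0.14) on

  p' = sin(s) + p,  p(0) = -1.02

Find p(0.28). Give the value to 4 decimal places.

Euler: p_{n+1} = p_n + h·f(s_n, p_n).
s=0.000000, p=-1.020000: f=-1.020000 → p ← -1.020000 + 0.14·(-1.020000) = -1.162800
s=0.140000, p=-1.162800: f=-1.023257 → p ← -1.162800 + 0.14·(-1.023257) = -1.306056
p(0.28) ≈ -1.3061

-1.3061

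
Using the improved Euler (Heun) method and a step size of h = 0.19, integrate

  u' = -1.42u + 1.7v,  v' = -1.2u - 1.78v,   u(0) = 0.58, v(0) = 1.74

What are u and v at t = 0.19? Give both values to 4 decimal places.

0.8144, 1.0949

Heun on (u,v): k1 = f(t_n, state_n); k2 = f(t_n + h, state_n + h·k1); state_{n+1} = state_n + (h/2)·(k1 + k2).
0.000000: (0.580000, 1.740000)
  k1 = (2.134400, -3.793200)
  predictor → (0.985536, 1.019292)
  k2 = (0.333335, -2.996983)
  → (0.814435, 1.094933)
(u(0.19), v(0.19)) ≈ (0.8144, 1.0949)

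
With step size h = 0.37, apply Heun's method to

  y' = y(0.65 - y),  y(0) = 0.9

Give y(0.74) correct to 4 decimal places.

Heun: k1 = f(t_n, y_n); k2 = f(t_n + h, y_n + h·k1); y_{n+1} = y_n + (h/2)·(k1 + k2).
t=0.000000, y=0.900000:
  k1 = f(0.000000, 0.900000) = -0.225000
  k2 = f(0.370000, 0.816750) = -0.136193
  y ← 0.900000 + (0.37/2)·(-0.225000 + (-0.136193)) = 0.833179
t=0.370000, y=0.833179:
  k1 = f(0.370000, 0.833179) = -0.152621
  k2 = f(0.740000, 0.776709) = -0.098416
  y ← 0.833179 + (0.37/2)·(-0.152621 + (-0.098416)) = 0.786737
y(0.74) ≈ 0.7867

0.7867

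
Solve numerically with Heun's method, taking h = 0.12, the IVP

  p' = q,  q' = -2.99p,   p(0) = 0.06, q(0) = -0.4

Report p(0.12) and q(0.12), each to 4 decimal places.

0.0107, -0.4129

Heun on (p,q): k1 = f(t_n, state_n); k2 = f(t_n + h, state_n + h·k1); state_{n+1} = state_n + (h/2)·(k1 + k2).
0.000000: (0.060000, -0.400000)
  k1 = (-0.400000, -0.179400)
  predictor → (0.012000, -0.421528)
  k2 = (-0.421528, -0.035880)
  → (0.010708, -0.412917)
(p(0.12), q(0.12)) ≈ (0.0107, -0.4129)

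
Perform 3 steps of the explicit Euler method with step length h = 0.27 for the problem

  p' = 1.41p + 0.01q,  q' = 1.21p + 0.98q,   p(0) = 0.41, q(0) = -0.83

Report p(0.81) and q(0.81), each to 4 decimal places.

Euler on (p,q): p_{n+1} = p_n + h·p', q_{n+1} = q_n + h·q'.
0.000000: (0.410000, -0.830000); f=(0.569800, -0.317300) → (0.563846, -0.915671)
0.270000: (0.563846, -0.915671); f=(0.785866, -0.215104) → (0.776030, -0.973749)
0.540000: (0.776030, -0.973749); f=(1.084465, -0.015278) → (1.068835, -0.977874)
(p(0.81), q(0.81)) ≈ (1.0688, -0.9779)

1.0688, -0.9779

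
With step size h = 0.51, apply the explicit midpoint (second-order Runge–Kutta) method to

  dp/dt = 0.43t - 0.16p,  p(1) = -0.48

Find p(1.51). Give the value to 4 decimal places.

Midpoint: k1 = f(t_n, p_n); k2 = f(t_n + h/2, p_n + (h/2)·k1); p_{n+1} = p_n + h·k2.
t=1.000000, p=-0.480000:
  k1 = f(1.000000, -0.480000) = 0.506800
  k2 = f(1.255000, -0.350766) = 0.595773
  p ← -0.480000 + 0.51·0.595773 = -0.176156
p(1.51) ≈ -0.1762

-0.1762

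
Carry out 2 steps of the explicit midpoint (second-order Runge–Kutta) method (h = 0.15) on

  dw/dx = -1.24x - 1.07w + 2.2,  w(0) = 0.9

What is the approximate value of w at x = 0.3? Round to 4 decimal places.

1.1646

Midpoint: k1 = f(x_n, w_n); k2 = f(x_n + h/2, w_n + (h/2)·k1); w_{n+1} = w_n + h·k2.
x=0.000000, w=0.900000:
  k1 = f(0.000000, 0.900000) = 1.237000
  k2 = f(0.075000, 0.992775) = 1.044731
  w ← 0.900000 + 0.15·1.044731 = 1.056710
x=0.150000, w=1.056710:
  k1 = f(0.150000, 1.056710) = 0.883321
  k2 = f(0.225000, 1.122959) = 0.719434
  w ← 1.056710 + 0.15·0.719434 = 1.164625
w(0.3) ≈ 1.1646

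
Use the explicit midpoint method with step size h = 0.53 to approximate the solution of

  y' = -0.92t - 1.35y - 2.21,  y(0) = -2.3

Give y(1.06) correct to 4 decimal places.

Midpoint: k1 = f(t_n, y_n); k2 = f(t_n + h/2, y_n + (h/2)·k1); y_{n+1} = y_n + h·k2.
t=0.000000, y=-2.300000:
  k1 = f(0.000000, -2.300000) = 0.895000
  k2 = f(0.265000, -2.062825) = 0.331014
  y ← -2.300000 + 0.53·0.331014 = -2.124563
t=0.530000, y=-2.124563:
  k1 = f(0.530000, -2.124563) = 0.170560
  k2 = f(0.795000, -2.079364) = -0.134258
  y ← -2.124563 + 0.53·(-0.134258) = -2.195719
y(1.06) ≈ -2.1957

-2.1957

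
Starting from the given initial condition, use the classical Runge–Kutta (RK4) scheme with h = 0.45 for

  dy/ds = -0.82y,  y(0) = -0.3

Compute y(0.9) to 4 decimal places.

RK4: k1 = f(s_n, y_n); k2 = f(s_n + h/2, y_n + (h/2)·k1); k3 = f(s_n + h/2, y_n + (h/2)·k2); k4 = f(s_n + h, y_n + h·k3); y_{n+1} = y_n + (h/6)·(k1 + 2k2 + 2k3 + k4).
s=0.000000, y=-0.300000:
  k1 = f(0.000000, -0.300000) = 0.246000
  k2 = f(0.225000, -0.244650) = 0.200613
  k3 = f(0.225000, -0.254862) = 0.208987
  k4 = f(0.450000, -0.205956) = 0.168884
  y ← -0.300000 + (0.45/6)·(k1 + 2k2 + 2k3 + k4) = -0.207444
s=0.450000, y=-0.207444:
  k1 = f(0.450000, -0.207444) = 0.170104
  k2 = f(0.675000, -0.169170) = 0.138720
  k3 = f(0.675000, -0.176232) = 0.144510
  k4 = f(0.900000, -0.142414) = 0.116780
  y ← -0.207444 + (0.45/6)·(k1 + 2k2 + 2k3 + k4) = -0.143443
y(0.9) ≈ -0.1434

-0.1434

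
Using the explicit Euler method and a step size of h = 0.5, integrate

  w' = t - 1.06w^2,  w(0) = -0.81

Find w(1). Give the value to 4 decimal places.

-1.6181

Euler: w_{n+1} = w_n + h·f(t_n, w_n).
t=0.000000, w=-0.810000: f=-0.695466 → w ← -0.810000 + 0.5·(-0.695466) = -1.157733
t=0.500000, w=-1.157733: f=-0.920766 → w ← -1.157733 + 0.5·(-0.920766) = -1.618116
w(1) ≈ -1.6181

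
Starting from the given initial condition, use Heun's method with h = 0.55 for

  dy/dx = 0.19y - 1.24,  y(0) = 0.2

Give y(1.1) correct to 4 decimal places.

Heun: k1 = f(x_n, y_n); k2 = f(x_n + h, y_n + h·k1); y_{n+1} = y_n + (h/2)·(k1 + k2).
x=0.000000, y=0.200000:
  k1 = f(0.000000, 0.200000) = -1.202000
  k2 = f(0.550000, -0.461100) = -1.327609
  y ← 0.200000 + (0.55/2)·(-1.202000 + (-1.327609)) = -0.495642
x=0.550000, y=-0.495642:
  k1 = f(0.550000, -0.495642) = -1.334172
  k2 = f(1.100000, -1.229437) = -1.473593
  y ← -0.495642 + (0.55/2)·(-1.334172 + (-1.473593)) = -1.267778
y(1.1) ≈ -1.2678

-1.2678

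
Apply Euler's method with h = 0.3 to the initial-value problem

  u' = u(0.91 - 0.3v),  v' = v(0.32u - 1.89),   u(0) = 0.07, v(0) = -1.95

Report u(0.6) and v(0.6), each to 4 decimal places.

0.1369, -0.3796

Euler on (u,v): u_{n+1} = u_n + h·u', v_{n+1} = v_n + h·v'.
0.000000: (0.070000, -1.950000); f=(0.104650, 3.641820) → (0.101395, -0.857454)
0.300000: (0.101395, -0.857454); f=(0.118352, 1.592767) → (0.136901, -0.379624)
(u(0.6), v(0.6)) ≈ (0.1369, -0.3796)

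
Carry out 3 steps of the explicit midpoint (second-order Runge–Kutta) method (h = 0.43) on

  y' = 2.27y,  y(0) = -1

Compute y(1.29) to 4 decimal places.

Midpoint: k1 = f(x_n, y_n); k2 = f(x_n + h/2, y_n + (h/2)·k1); y_{n+1} = y_n + h·k2.
x=0.000000, y=-1.000000:
  k1 = f(0.000000, -1.000000) = -2.270000
  k2 = f(0.215000, -1.488050) = -3.377873
  y ← -1.000000 + 0.43·(-3.377873) = -2.452486
x=0.430000, y=-2.452486:
  k1 = f(0.430000, -2.452486) = -5.567142
  k2 = f(0.645000, -3.649421) = -8.284186
  y ← -2.452486 + 0.43·(-8.284186) = -6.014686
x=0.860000, y=-6.014686:
  k1 = f(0.860000, -6.014686) = -13.653336
  k2 = f(1.075000, -8.950153) = -20.316847
  y ← -6.014686 + 0.43·(-20.316847) = -14.750930
y(1.29) ≈ -14.7509

-14.7509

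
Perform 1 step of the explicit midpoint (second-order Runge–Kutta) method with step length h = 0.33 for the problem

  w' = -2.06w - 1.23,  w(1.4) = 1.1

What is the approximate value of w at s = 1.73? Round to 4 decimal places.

Midpoint: k1 = f(s_n, w_n); k2 = f(s_n + h/2, w_n + (h/2)·k1); w_{n+1} = w_n + h·k2.
s=1.400000, w=1.100000:
  k1 = f(1.400000, 1.100000) = -3.496000
  k2 = f(1.565000, 0.523160) = -2.307710
  w ← 1.100000 + 0.33·(-2.307710) = 0.338456
w(1.73) ≈ 0.3385

0.3385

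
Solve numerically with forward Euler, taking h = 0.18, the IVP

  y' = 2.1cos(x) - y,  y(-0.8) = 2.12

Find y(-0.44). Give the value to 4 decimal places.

1.9491

Euler: y_{n+1} = y_n + h·f(x_n, y_n).
x=-0.800000, y=2.120000: f=-0.656916 → y ← 2.120000 + 0.18·(-0.656916) = 2.001755
x=-0.620000, y=2.001755: f=-0.292610 → y ← 2.001755 + 0.18·(-0.292610) = 1.949085
y(-0.44) ≈ 1.9491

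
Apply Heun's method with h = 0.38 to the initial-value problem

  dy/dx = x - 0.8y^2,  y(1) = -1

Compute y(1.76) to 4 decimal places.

-0.3778

Heun: k1 = f(x_n, y_n); k2 = f(x_n + h, y_n + h·k1); y_{n+1} = y_n + (h/2)·(k1 + k2).
x=1.000000, y=-1.000000:
  k1 = f(1.000000, -1.000000) = 0.200000
  k2 = f(1.380000, -0.924000) = 0.696979
  y ← -1.000000 + (0.38/2)·(0.200000 + 0.696979) = -0.829574
x=1.380000, y=-0.829574:
  k1 = f(1.380000, -0.829574) = 0.829446
  k2 = f(1.760000, -0.514385) = 1.548327
  y ← -0.829574 + (0.38/2)·(0.829446 + 1.548327) = -0.377797
y(1.76) ≈ -0.3778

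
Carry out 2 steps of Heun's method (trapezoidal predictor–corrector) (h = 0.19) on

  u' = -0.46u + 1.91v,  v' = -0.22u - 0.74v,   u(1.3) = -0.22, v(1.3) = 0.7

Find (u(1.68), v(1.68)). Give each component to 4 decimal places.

Heun on (u,v): k1 = f(t_n, state_n); k2 = f(t_n + h, state_n + h·k1); state_{n+1} = state_n + (h/2)·(k1 + k2).
1.300000: (-0.220000, 0.700000)
  k1 = (1.438200, -0.469600)
  predictor → (0.053258, 0.610776)
  k2 = (1.142083, -0.463691)
  → (0.025127, 0.611337)
1.490000: (0.025127, 0.611337)
  k1 = (1.156096, -0.457918)
  predictor → (0.244785, 0.524333)
  k2 = (0.888875, -0.441859)
  → (0.219399, 0.525859)
(u(1.68), v(1.68)) ≈ (0.2194, 0.5259)

0.2194, 0.5259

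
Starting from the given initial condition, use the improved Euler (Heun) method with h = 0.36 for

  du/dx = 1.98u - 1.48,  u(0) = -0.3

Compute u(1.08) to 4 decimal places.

-7.2224

Heun: k1 = f(x_n, u_n); k2 = f(x_n + h, u_n + h·k1); u_{n+1} = u_n + (h/2)·(k1 + k2).
x=0.000000, u=-0.300000:
  k1 = f(0.000000, -0.300000) = -2.074000
  k2 = f(0.360000, -1.046640) = -3.552347
  u ← -0.300000 + (0.36/2)·(-2.074000 + (-3.552347)) = -1.312742
x=0.360000, u=-1.312742:
  k1 = f(0.360000, -1.312742) = -4.079230
  k2 = f(0.720000, -2.781265) = -6.986905
  u ← -1.312742 + (0.36/2)·(-4.079230 + (-6.986905)) = -3.304647
x=0.720000, u=-3.304647:
  k1 = f(0.720000, -3.304647) = -8.023201
  k2 = f(1.080000, -6.192999) = -13.742138
  u ← -3.304647 + (0.36/2)·(-8.023201 + (-13.742138)) = -7.222408
u(1.08) ≈ -7.2224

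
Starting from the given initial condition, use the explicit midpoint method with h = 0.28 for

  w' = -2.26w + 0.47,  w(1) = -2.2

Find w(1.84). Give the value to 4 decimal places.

Midpoint: k1 = f(x_n, w_n); k2 = f(x_n + h/2, w_n + (h/2)·k1); w_{n+1} = w_n + h·k2.
x=1.000000, w=-2.200000:
  k1 = f(1.000000, -2.200000) = 5.442000
  k2 = f(1.140000, -1.438120) = 3.720151
  w ← -2.200000 + 0.28·3.720151 = -1.158358
x=1.280000, w=-1.158358:
  k1 = f(1.280000, -1.158358) = 3.087888
  k2 = f(1.420000, -0.726053) = 2.110880
  w ← -1.158358 + 0.28·2.110880 = -0.567311
x=1.560000, w=-0.567311:
  k1 = f(1.560000, -0.567311) = 1.752123
  k2 = f(1.700000, -0.322014) = 1.197751
  w ← -0.567311 + 0.28·1.197751 = -0.231941
w(1.84) ≈ -0.2319

-0.2319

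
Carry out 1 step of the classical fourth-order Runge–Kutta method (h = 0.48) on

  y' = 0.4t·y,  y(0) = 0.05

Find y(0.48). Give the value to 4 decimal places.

0.0524

RK4: k1 = f(t_n, y_n); k2 = f(t_n + h/2, y_n + (h/2)·k1); k3 = f(t_n + h/2, y_n + (h/2)·k2); k4 = f(t_n + h, y_n + h·k3); y_{n+1} = y_n + (h/6)·(k1 + 2k2 + 2k3 + k4).
t=0.000000, y=0.050000:
  k1 = f(0.000000, 0.050000) = 0.000000
  k2 = f(0.240000, 0.050000) = 0.004800
  k3 = f(0.240000, 0.051152) = 0.004911
  k4 = f(0.480000, 0.052357) = 0.010053
  y ← 0.050000 + (0.48/6)·(k1 + 2k2 + 2k3 + k4) = 0.052358
y(0.48) ≈ 0.0524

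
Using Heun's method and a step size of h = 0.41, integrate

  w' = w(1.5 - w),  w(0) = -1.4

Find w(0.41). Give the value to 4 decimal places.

-5.1000

Heun: k1 = f(x_n, w_n); k2 = f(x_n + h, w_n + h·k1); w_{n+1} = w_n + (h/2)·(k1 + k2).
x=0.000000, w=-1.400000:
  k1 = f(0.000000, -1.400000) = -4.060000
  k2 = f(0.410000, -3.064600) = -13.988673
  w ← -1.400000 + (0.41/2)·(-4.060000 + (-13.988673)) = -5.099978
w(0.41) ≈ -5.1000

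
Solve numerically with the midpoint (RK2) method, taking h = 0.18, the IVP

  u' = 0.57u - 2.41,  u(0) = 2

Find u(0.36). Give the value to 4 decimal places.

Midpoint: k1 = f(x_n, u_n); k2 = f(x_n + h/2, u_n + (h/2)·k1); u_{n+1} = u_n + h·k2.
x=0.000000, u=2.000000:
  k1 = f(0.000000, 2.000000) = -1.270000
  k2 = f(0.090000, 1.885700) = -1.335151
  u ← 2.000000 + 0.18·(-1.335151) = 1.759673
x=0.180000, u=1.759673:
  k1 = f(0.180000, 1.759673) = -1.406986
  k2 = f(0.270000, 1.633044) = -1.479165
  u ← 1.759673 + 0.18·(-1.479165) = 1.493423
u(0.36) ≈ 1.4934

1.4934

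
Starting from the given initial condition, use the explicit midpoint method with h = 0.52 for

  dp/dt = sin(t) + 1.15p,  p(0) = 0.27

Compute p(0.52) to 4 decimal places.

Midpoint: k1 = f(t_n, p_n); k2 = f(t_n + h/2, p_n + (h/2)·k1); p_{n+1} = p_n + h·k2.
t=0.000000, p=0.270000:
  k1 = f(0.000000, 0.270000) = 0.310500
  k2 = f(0.260000, 0.350730) = 0.660420
  p ← 0.270000 + 0.52·0.660420 = 0.613418
p(0.52) ≈ 0.6134

0.6134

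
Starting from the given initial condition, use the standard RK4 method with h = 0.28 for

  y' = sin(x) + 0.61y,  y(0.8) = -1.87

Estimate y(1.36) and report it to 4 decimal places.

RK4: k1 = f(x_n, y_n); k2 = f(x_n + h/2, y_n + (h/2)·k1); k3 = f(x_n + h/2, y_n + (h/2)·k2); k4 = f(x_n + h, y_n + h·k3); y_{n+1} = y_n + (h/6)·(k1 + 2k2 + 2k3 + k4).
x=0.800000, y=-1.870000:
  k1 = f(0.800000, -1.870000) = -0.423344
  k2 = f(0.940000, -1.929268) = -0.369295
  k3 = f(0.940000, -1.921701) = -0.364680
  k4 = f(1.080000, -1.972110) = -0.321029
  y ← -1.870000 + (0.28/6)·(k1 + 2k2 + 2k3 + k4) = -1.973242
x=1.080000, y=-1.973242:
  k1 = f(1.080000, -1.973242) = -0.321720
  k2 = f(1.220000, -2.018283) = -0.292053
  k3 = f(1.220000, -2.014129) = -0.289519
  k4 = f(1.360000, -2.054307) = -0.275263
  y ← -1.973242 + (0.28/6)·(k1 + 2k2 + 2k3 + k4) = -2.055381
y(1.36) ≈ -2.0554

-2.0554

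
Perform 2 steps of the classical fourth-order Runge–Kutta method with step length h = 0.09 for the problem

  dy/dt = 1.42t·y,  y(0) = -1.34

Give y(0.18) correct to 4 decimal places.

-1.3712

RK4: k1 = f(t_n, y_n); k2 = f(t_n + h/2, y_n + (h/2)·k1); k3 = f(t_n + h/2, y_n + (h/2)·k2); k4 = f(t_n + h, y_n + h·k3); y_{n+1} = y_n + (h/6)·(k1 + 2k2 + 2k3 + k4).
t=0.000000, y=-1.340000:
  k1 = f(0.000000, -1.340000) = 0.000000
  k2 = f(0.045000, -1.340000) = -0.085626
  k3 = f(0.045000, -1.343853) = -0.085872
  k4 = f(0.090000, -1.347728) = -0.172240
  y ← -1.340000 + (0.09/6)·(k1 + 2k2 + 2k3 + k4) = -1.347729
t=0.090000, y=-1.347729:
  k1 = f(0.090000, -1.347729) = -0.172240
  k2 = f(0.135000, -1.355479) = -0.259845
  k3 = f(0.135000, -1.359422) = -0.260601
  k4 = f(0.180000, -1.371183) = -0.350474
  y ← -1.347729 + (0.09/6)·(k1 + 2k2 + 2k3 + k4) = -1.371183
y(0.18) ≈ -1.3712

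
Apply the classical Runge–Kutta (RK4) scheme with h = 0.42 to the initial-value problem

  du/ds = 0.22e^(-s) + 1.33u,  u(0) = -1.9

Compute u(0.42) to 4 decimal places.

RK4: k1 = f(s_n, u_n); k2 = f(s_n + h/2, u_n + (h/2)·k1); k3 = f(s_n + h/2, u_n + (h/2)·k2); k4 = f(s_n + h, u_n + h·k3); u_{n+1} = u_n + (h/6)·(k1 + 2k2 + 2k3 + k4).
s=0.000000, u=-1.900000:
  k1 = f(0.000000, -1.900000) = -2.307000
  k2 = f(0.210000, -2.384470) = -2.993017
  k3 = f(0.210000, -2.528533) = -3.184621
  k4 = f(0.420000, -3.237541) = -4.161379
  u ← -1.900000 + (0.42/6)·(k1 + 2k2 + 2k3 + k4) = -3.217656
u(0.42) ≈ -3.2177

-3.2177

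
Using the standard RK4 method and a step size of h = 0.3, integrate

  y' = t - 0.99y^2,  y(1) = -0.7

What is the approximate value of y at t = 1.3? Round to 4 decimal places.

RK4: k1 = f(t_n, y_n); k2 = f(t_n + h/2, y_n + (h/2)·k1); k3 = f(t_n + h/2, y_n + (h/2)·k2); k4 = f(t_n + h, y_n + h·k3); y_{n+1} = y_n + (h/6)·(k1 + 2k2 + 2k3 + k4).
t=1.000000, y=-0.700000:
  k1 = f(1.000000, -0.700000) = 0.514900
  k2 = f(1.150000, -0.622765) = 0.766042
  k3 = f(1.150000, -0.585094) = 0.811089
  k4 = f(1.300000, -0.456673) = 1.093535
  y ← -0.700000 + (0.3/6)·(k1 + 2k2 + 2k3 + k4) = -0.461865
y(1.3) ≈ -0.4619

-0.4619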